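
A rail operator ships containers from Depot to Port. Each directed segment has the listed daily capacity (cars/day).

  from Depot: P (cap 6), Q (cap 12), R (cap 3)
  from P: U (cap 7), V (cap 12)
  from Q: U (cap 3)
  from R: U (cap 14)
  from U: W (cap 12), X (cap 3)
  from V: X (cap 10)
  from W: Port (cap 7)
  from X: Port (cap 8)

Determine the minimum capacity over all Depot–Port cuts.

12

Augment Depot→P→U→W→Port: bottleneck 6, flow now 6.
Augment Depot→Q→U→W→Port: bottleneck 1, flow now 7.
Augment Depot→Q→U→X→Port: bottleneck 2, flow now 9.
Augment Depot→R→U→X→Port: bottleneck 1, flow now 10.
Augment Depot→R→U→P→V→X→Port: bottleneck 2, flow now 12. (uses reverse residual edge)
No augmenting path remains; maximum flow = 12.
By max-flow min-cut, the minimum cut capacity equals the max flow.
In the residual graph, reachable from Depot: {Depot, Q}.
Min-cut edges: Depot→P (6), Depot→R (3), Q→U (3); capacity 6 + 3 + 3 = 12.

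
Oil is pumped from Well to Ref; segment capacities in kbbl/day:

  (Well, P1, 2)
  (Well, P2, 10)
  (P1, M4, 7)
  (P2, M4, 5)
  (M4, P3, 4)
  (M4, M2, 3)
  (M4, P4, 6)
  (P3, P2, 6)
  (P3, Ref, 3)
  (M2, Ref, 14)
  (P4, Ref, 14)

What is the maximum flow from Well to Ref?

Augment Well→P1→M4→P3→Ref: bottleneck 2, flow now 2.
Augment Well→P2→M4→P3→Ref: bottleneck 1, flow now 3.
Augment Well→P2→M4→M2→Ref: bottleneck 3, flow now 6.
Augment Well→P2→M4→P4→Ref: bottleneck 1, flow now 7.
No augmenting path remains; maximum flow = 7.
In the residual graph, reachable from Well: {Well, P2}.
Min-cut edges: Well→P1 (2), P2→M4 (5); capacity 2 + 5 = 7.
This cut is saturated, so no flow can exceed 7.

7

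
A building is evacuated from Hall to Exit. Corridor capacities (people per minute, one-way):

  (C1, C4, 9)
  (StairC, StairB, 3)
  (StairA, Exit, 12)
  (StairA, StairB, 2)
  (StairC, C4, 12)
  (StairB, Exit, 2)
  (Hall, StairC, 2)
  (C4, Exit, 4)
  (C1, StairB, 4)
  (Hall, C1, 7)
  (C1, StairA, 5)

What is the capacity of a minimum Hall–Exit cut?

Augment Hall→StairC→StairB→Exit: bottleneck 2, flow now 2.
Augment Hall→C1→C4→Exit: bottleneck 4, flow now 6.
Augment Hall→C1→StairA→Exit: bottleneck 3, flow now 9.
No augmenting path remains; maximum flow = 9.
By max-flow min-cut, the minimum cut capacity equals the max flow.
In the residual graph, reachable from Hall: {Hall}.
Min-cut edges: Hall→StairC (2), Hall→C1 (7); capacity 2 + 7 = 9.

9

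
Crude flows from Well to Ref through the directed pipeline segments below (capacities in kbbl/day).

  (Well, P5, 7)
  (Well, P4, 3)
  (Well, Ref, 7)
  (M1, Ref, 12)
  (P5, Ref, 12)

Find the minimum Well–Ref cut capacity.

Augment Well→Ref: bottleneck 7, flow now 7.
Augment Well→P5→Ref: bottleneck 7, flow now 14.
No augmenting path remains; maximum flow = 14.
By max-flow min-cut, the minimum cut capacity equals the max flow.
In the residual graph, reachable from Well: {Well, P4}.
Min-cut edges: Well→P5 (7), Well→Ref (7); capacity 7 + 7 = 14.

14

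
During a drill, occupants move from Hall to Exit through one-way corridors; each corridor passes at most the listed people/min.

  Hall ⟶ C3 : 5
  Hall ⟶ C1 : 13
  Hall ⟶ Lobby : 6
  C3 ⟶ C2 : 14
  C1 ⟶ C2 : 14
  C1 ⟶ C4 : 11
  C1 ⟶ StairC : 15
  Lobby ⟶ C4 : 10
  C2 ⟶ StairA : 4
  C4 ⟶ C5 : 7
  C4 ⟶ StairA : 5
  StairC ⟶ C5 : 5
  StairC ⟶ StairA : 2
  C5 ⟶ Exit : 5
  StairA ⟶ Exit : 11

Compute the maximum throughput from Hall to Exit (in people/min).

16

Augment Hall→C3→C2→StairA→Exit: bottleneck 4, flow now 4.
Augment Hall→C1→C4→C5→Exit: bottleneck 5, flow now 9.
Augment Hall→C1→C4→StairA→Exit: bottleneck 5, flow now 14.
Augment Hall→C1→StairC→StairA→Exit: bottleneck 2, flow now 16.
No augmenting path remains; maximum flow = 16.
In the residual graph, reachable from Hall: {Hall, C3, C1, Lobby, C2, C4, StairC, C5}.
Min-cut edges: C2→StairA (4), C4→StairA (5), StairC→StairA (2), C5→Exit (5); capacity 4 + 5 + 2 + 5 = 16.
This cut is saturated, so no flow can exceed 16.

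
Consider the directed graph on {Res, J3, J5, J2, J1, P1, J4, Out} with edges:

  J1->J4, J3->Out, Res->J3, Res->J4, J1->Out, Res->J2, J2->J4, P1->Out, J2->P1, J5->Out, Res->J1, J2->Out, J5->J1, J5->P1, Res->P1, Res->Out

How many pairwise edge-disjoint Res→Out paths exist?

Assign every edge capacity 1; by Menger, the answer equals the max flow.
Path Res→Out (+1); total 1.
Path Res→J3→Out (+1); total 2.
Path Res→J2→Out (+1); total 3.
Path Res→J1→Out (+1); total 4.
Path Res→P1→Out (+1); total 5.
No residual Res→Out path; max flow = 5.
Certifying cut of size 5: {Res→J1, Res→J2, Res→J3, Res→Out, Res→P1}.

5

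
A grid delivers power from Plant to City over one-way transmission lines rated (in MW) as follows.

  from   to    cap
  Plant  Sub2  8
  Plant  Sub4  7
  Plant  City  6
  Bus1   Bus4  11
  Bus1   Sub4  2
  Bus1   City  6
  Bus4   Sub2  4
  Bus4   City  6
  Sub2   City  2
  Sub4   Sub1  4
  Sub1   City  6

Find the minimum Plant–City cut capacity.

Augment Plant→City: bottleneck 6, flow now 6.
Augment Plant→Sub2→City: bottleneck 2, flow now 8.
Augment Plant→Sub4→Sub1→City: bottleneck 4, flow now 12.
No augmenting path remains; maximum flow = 12.
By max-flow min-cut, the minimum cut capacity equals the max flow.
In the residual graph, reachable from Plant: {Plant, Sub2, Sub4}.
Min-cut edges: Plant→City (6), Sub2→City (2), Sub4→Sub1 (4); capacity 6 + 2 + 4 = 12.

12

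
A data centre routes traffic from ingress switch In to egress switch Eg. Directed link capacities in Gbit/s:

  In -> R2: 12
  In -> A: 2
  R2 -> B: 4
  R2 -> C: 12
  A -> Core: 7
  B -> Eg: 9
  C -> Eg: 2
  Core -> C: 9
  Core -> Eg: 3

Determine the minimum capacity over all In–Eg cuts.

8

Augment In→R2→B→Eg: bottleneck 4, flow now 4.
Augment In→R2→C→Eg: bottleneck 2, flow now 6.
Augment In→A→Core→Eg: bottleneck 2, flow now 8.
No augmenting path remains; maximum flow = 8.
By max-flow min-cut, the minimum cut capacity equals the max flow.
In the residual graph, reachable from In: {In, R2, C}.
Min-cut edges: In→A (2), R2→B (4), C→Eg (2); capacity 2 + 4 + 2 = 8.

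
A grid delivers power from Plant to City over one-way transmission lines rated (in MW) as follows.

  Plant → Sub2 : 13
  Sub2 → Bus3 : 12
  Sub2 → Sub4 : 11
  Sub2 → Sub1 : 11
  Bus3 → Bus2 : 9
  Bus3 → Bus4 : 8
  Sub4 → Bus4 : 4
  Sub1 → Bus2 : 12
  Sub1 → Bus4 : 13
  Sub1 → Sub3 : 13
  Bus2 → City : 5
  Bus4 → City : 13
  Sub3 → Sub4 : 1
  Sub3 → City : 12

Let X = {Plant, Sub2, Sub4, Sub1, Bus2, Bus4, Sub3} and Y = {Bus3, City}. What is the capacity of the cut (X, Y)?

42

Edges leaving {Plant, Sub2, Sub4, Sub1, Bus2, Bus4, Sub3}: Sub2→Bus3 (12), Bus2→City (5), Bus4→City (13), Sub3→City (12).
Cut capacity = 12 + 5 + 13 + 12 = 42.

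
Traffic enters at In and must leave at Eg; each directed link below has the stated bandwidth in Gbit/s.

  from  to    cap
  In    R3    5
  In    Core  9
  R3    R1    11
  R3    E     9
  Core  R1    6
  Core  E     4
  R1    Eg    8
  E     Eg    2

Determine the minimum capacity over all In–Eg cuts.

Augment In→R3→R1→Eg: bottleneck 5, flow now 5.
Augment In→Core→R1→Eg: bottleneck 3, flow now 8.
Augment In→Core→E→Eg: bottleneck 2, flow now 10.
No augmenting path remains; maximum flow = 10.
By max-flow min-cut, the minimum cut capacity equals the max flow.
In the residual graph, reachable from In: {In, R3, Core, R1, E}.
Min-cut edges: R1→Eg (8), E→Eg (2); capacity 8 + 2 = 10.

10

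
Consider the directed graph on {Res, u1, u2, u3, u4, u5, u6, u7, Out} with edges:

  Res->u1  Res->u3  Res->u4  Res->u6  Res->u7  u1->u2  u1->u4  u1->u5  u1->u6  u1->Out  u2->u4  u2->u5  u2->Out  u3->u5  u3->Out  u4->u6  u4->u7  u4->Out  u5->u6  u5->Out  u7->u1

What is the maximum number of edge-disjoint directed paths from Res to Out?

4

Assign every edge capacity 1; by Menger, the answer equals the max flow.
Path Res→u1→Out (+1); total 1.
Path Res→u3→Out (+1); total 2.
Path Res→u4→Out (+1); total 3.
Path Res→u7→u1→u2→Out (+1); total 4.
No residual Res→Out path; max flow = 4.
Certifying cut of size 4: {Res→u1, Res→u3, Res→u4, Res→u7}.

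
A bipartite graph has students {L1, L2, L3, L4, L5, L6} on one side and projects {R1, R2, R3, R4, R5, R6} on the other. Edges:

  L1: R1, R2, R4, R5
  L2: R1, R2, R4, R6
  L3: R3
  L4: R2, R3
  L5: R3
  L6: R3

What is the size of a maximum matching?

4

Unit-capacity flow: source→left, listed edges, right→sink; max matching = max flow.
Augmenting path L1→R1 (+1); matched 1.
Augmenting path L2→R2 (+1); matched 2.
Augmenting path L3→R3 (+1); matched 3.
Augmenting path L4→R2→L2→R4 (+1); matched 4.
No augmenting path remains; maximum matching = 4.
König certificate: {L1, L2, L4, R3} is a vertex cover of size 4 (every listed pair touches it), so no matching can be larger.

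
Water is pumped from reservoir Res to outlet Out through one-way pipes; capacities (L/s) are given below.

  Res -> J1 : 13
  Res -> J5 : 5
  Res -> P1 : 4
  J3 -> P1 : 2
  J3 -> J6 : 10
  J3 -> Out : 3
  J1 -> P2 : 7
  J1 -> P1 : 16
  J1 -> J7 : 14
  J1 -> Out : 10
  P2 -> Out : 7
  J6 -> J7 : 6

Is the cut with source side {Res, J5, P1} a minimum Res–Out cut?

Given cut capacity: 13 = 13.
Augment Res→J1→Out: bottleneck 10, flow now 10.
Augment Res→J1→P2→Out: bottleneck 3, flow now 13.
No augmenting path remains; maximum flow = 13.
Cut capacity 13 equals the max flow, so it is a minimum cut.

Yes — it is a minimum cut (capacity 13).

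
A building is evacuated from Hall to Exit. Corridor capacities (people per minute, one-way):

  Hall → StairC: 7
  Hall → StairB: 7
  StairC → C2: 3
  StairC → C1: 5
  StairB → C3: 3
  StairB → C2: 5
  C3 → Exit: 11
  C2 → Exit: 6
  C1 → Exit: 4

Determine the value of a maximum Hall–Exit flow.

13

Augment Hall→StairC→C2→Exit: bottleneck 3, flow now 3.
Augment Hall→StairC→C1→Exit: bottleneck 4, flow now 7.
Augment Hall→StairB→C3→Exit: bottleneck 3, flow now 10.
Augment Hall→StairB→C2→Exit: bottleneck 3, flow now 13.
No augmenting path remains; maximum flow = 13.
In the residual graph, reachable from Hall: {Hall, StairC, StairB, C2, C1}.
Min-cut edges: StairB→C3 (3), C2→Exit (6), C1→Exit (4); capacity 3 + 6 + 4 = 13.
This cut is saturated, so no flow can exceed 13.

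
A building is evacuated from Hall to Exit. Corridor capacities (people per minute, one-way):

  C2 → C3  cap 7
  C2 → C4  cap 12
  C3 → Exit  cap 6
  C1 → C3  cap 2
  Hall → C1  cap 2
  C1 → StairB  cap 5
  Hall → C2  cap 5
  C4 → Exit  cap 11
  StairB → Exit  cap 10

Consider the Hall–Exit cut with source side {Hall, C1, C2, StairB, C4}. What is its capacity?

30

Edges leaving {Hall, C1, C2, StairB, C4}: C1→C3 (2), C2→C3 (7), StairB→Exit (10), C4→Exit (11).
Cut capacity = 2 + 7 + 10 + 11 = 30.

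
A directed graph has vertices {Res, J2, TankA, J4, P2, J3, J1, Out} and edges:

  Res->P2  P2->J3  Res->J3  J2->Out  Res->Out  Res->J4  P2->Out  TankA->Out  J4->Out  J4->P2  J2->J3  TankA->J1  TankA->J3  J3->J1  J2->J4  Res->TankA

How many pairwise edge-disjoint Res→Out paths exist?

Assign every edge capacity 1; by Menger, the answer equals the max flow.
Path Res→Out (+1); total 1.
Path Res→TankA→Out (+1); total 2.
Path Res→J4→Out (+1); total 3.
Path Res→P2→Out (+1); total 4.
No residual Res→Out path; max flow = 4.
Certifying cut of size 4: {Res→J4, Res→Out, Res→P2, Res→TankA}.

4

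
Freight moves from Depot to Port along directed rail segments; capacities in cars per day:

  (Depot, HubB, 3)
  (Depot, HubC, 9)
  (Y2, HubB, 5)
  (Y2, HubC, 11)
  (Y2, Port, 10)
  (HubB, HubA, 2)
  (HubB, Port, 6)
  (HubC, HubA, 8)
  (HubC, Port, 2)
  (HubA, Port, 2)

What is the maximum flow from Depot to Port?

Augment Depot→HubB→Port: bottleneck 3, flow now 3.
Augment Depot→HubC→Port: bottleneck 2, flow now 5.
Augment Depot→HubC→HubA→Port: bottleneck 2, flow now 7.
No augmenting path remains; maximum flow = 7.
In the residual graph, reachable from Depot: {Depot, HubC, HubA}.
Min-cut edges: Depot→HubB (3), HubC→Port (2), HubA→Port (2); capacity 3 + 2 + 2 = 7.
This cut is saturated, so no flow can exceed 7.

7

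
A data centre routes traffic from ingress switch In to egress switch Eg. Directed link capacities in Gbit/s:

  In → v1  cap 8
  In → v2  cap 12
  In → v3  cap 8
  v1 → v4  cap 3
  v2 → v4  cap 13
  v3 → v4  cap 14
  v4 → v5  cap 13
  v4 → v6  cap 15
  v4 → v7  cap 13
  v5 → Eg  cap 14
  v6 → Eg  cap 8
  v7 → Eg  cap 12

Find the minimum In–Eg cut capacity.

Augment In→v1→v4→v5→Eg: bottleneck 3, flow now 3.
Augment In→v2→v4→v5→Eg: bottleneck 10, flow now 13.
Augment In→v2→v4→v6→Eg: bottleneck 2, flow now 15.
Augment In→v3→v4→v6→Eg: bottleneck 6, flow now 21.
Augment In→v3→v4→v7→Eg: bottleneck 2, flow now 23.
No augmenting path remains; maximum flow = 23.
By max-flow min-cut, the minimum cut capacity equals the max flow.
In the residual graph, reachable from In: {In, v1}.
Min-cut edges: In→v2 (12), In→v3 (8), v1→v4 (3); capacity 12 + 8 + 3 = 23.

23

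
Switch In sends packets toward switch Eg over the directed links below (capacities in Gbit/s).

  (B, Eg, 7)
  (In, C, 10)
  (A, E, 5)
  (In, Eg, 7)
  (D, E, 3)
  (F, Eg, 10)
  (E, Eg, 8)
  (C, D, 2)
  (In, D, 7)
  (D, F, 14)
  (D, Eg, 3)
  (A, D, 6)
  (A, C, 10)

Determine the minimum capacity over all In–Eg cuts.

16

Augment In→Eg: bottleneck 7, flow now 7.
Augment In→D→Eg: bottleneck 3, flow now 10.
Augment In→D→E→Eg: bottleneck 3, flow now 13.
Augment In→D→F→Eg: bottleneck 1, flow now 14.
Augment In→C→D→F→Eg: bottleneck 2, flow now 16.
No augmenting path remains; maximum flow = 16.
By max-flow min-cut, the minimum cut capacity equals the max flow.
In the residual graph, reachable from In: {In, C}.
Min-cut edges: In→D (7), In→Eg (7), C→D (2); capacity 7 + 7 + 2 = 16.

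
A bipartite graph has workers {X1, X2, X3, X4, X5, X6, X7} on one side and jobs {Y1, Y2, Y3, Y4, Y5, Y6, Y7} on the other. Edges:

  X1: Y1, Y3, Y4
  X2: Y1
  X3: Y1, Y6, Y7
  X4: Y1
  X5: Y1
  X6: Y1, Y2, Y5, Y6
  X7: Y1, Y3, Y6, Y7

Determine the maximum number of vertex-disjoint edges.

5

Unit-capacity flow: source→left, listed edges, right→sink; max matching = max flow.
Augmenting path X1→Y1 (+1); matched 1.
Augmenting path X3→Y6 (+1); matched 2.
Augmenting path X6→Y2 (+1); matched 3.
Augmenting path X7→Y3 (+1); matched 4.
Augmenting path X2→Y1→X1→Y4 (+1); matched 5.
No augmenting path remains; maximum matching = 5.
König certificate: {X1, X3, X6, X7, Y1} is a vertex cover of size 5 (every listed pair touches it), so no matching can be larger.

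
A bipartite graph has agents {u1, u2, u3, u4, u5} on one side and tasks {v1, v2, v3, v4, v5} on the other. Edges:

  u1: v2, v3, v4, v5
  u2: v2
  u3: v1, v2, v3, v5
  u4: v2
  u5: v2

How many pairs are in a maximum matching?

Unit-capacity flow: source→left, listed edges, right→sink; max matching = max flow.
Augmenting path u1→v2 (+1); matched 1.
Augmenting path u3→v1 (+1); matched 2.
Augmenting path u2→v2→u1→v3 (+1); matched 3.
No augmenting path remains; maximum matching = 3.
König certificate: {u1, u3, v2} is a vertex cover of size 3 (every listed pair touches it), so no matching can be larger.

3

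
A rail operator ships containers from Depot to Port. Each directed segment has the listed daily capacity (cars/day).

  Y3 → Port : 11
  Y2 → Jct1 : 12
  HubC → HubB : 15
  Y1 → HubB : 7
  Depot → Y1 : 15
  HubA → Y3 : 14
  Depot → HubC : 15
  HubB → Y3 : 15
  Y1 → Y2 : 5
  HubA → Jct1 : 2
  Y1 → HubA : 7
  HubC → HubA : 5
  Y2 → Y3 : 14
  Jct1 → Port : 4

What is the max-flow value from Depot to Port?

15

Augment Depot→Y1→HubB→Y3→Port: bottleneck 7, flow now 7.
Augment Depot→Y1→HubA→Y3→Port: bottleneck 4, flow now 11.
Augment Depot→Y1→HubA→Jct1→Port: bottleneck 2, flow now 13.
Augment Depot→Y1→Y2→Jct1→Port: bottleneck 2, flow now 15.
No augmenting path remains; maximum flow = 15.
In the residual graph, reachable from Depot: {Depot, Y1, HubC, HubB, HubA, Y2, Y3, Jct1}.
Min-cut edges: Y3→Port (11), Jct1→Port (4); capacity 11 + 4 = 15.
This cut is saturated, so no flow can exceed 15.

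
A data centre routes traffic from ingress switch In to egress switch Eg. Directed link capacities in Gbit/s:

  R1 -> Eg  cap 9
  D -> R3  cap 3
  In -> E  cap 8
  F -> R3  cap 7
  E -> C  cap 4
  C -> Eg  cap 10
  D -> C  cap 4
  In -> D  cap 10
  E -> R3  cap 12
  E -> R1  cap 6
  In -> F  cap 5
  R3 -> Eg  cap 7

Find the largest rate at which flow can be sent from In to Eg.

Augment In→F→R3→Eg: bottleneck 5, flow now 5.
Augment In→D→C→Eg: bottleneck 4, flow now 9.
Augment In→D→R3→Eg: bottleneck 2, flow now 11.
Augment In→E→C→Eg: bottleneck 4, flow now 15.
Augment In→E→R1→Eg: bottleneck 4, flow now 19.
No augmenting path remains; maximum flow = 19.
In the residual graph, reachable from In: {In, F, D, R3}.
Min-cut edges: In→E (8), D→C (4), R3→Eg (7); capacity 8 + 4 + 7 = 19.
This cut is saturated, so no flow can exceed 19.

19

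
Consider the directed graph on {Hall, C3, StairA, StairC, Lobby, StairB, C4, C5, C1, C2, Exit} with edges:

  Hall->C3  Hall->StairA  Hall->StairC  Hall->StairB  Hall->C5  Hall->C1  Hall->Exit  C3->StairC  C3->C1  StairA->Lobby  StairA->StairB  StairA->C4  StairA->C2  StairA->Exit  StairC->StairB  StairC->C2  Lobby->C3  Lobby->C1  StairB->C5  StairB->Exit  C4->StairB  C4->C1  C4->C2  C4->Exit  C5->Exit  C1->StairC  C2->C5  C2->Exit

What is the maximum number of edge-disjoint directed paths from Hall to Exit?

Assign every edge capacity 1; by Menger, the answer equals the max flow.
Path Hall→Exit (+1); total 1.
Path Hall→StairA→Exit (+1); total 2.
Path Hall→StairB→Exit (+1); total 3.
Path Hall→C5→Exit (+1); total 4.
Path Hall→StairC→C2→Exit (+1); total 5.
No residual Hall→Exit path; max flow = 5.
Certifying cut of size 5: {C5→Exit, Hall→Exit, Hall→StairA, StairB→Exit, StairC→C2}.

5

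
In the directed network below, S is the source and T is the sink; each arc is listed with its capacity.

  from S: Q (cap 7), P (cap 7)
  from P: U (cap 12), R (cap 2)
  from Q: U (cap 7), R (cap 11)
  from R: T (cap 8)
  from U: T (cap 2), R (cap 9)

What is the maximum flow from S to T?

Augment S→P→R→T: bottleneck 2, flow now 2.
Augment S→P→U→T: bottleneck 2, flow now 4.
Augment S→Q→R→T: bottleneck 6, flow now 10.
No augmenting path remains; maximum flow = 10.
In the residual graph, reachable from S: {S, P, Q, R, U}.
Min-cut edges: R→T (8), U→T (2); capacity 8 + 2 = 10.
This cut is saturated, so no flow can exceed 10.

10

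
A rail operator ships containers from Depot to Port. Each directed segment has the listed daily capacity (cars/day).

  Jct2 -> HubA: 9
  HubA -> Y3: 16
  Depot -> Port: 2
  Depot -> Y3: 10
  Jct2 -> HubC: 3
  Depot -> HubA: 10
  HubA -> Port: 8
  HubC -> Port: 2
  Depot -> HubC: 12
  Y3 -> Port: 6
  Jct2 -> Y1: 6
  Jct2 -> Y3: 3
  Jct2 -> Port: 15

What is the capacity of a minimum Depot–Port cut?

Augment Depot→Port: bottleneck 2, flow now 2.
Augment Depot→HubA→Port: bottleneck 8, flow now 10.
Augment Depot→HubC→Port: bottleneck 2, flow now 12.
Augment Depot→Y3→Port: bottleneck 6, flow now 18.
No augmenting path remains; maximum flow = 18.
By max-flow min-cut, the minimum cut capacity equals the max flow.
In the residual graph, reachable from Depot: {Depot, HubA, HubC, Y3}.
Min-cut edges: Depot→Port (2), HubA→Port (8), HubC→Port (2), Y3→Port (6); capacity 2 + 8 + 2 + 6 = 18.

18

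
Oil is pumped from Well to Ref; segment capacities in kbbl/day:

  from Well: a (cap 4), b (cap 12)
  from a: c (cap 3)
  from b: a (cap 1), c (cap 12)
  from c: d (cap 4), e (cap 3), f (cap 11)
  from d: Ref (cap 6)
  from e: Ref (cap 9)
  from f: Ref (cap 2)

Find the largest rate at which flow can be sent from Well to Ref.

Augment Well→a→c→d→Ref: bottleneck 3, flow now 3.
Augment Well→b→c→d→Ref: bottleneck 1, flow now 4.
Augment Well→b→c→e→Ref: bottleneck 3, flow now 7.
Augment Well→b→c→f→Ref: bottleneck 2, flow now 9.
No augmenting path remains; maximum flow = 9.
In the residual graph, reachable from Well: {Well, a, b, c, f}.
Min-cut edges: c→d (4), c→e (3), f→Ref (2); capacity 4 + 3 + 2 = 9.
This cut is saturated, so no flow can exceed 9.

9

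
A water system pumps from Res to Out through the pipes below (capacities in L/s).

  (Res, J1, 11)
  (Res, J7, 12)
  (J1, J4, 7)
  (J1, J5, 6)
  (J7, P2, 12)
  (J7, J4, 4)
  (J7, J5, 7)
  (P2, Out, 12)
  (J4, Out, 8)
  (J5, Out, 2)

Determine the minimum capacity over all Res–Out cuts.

Augment Res→J1→J4→Out: bottleneck 7, flow now 7.
Augment Res→J1→J5→Out: bottleneck 2, flow now 9.
Augment Res→J7→P2→Out: bottleneck 12, flow now 21.
No augmenting path remains; maximum flow = 21.
By max-flow min-cut, the minimum cut capacity equals the max flow.
In the residual graph, reachable from Res: {Res, J1, J5}.
Min-cut edges: Res→J7 (12), J1→J4 (7), J5→Out (2); capacity 12 + 7 + 2 = 21.

21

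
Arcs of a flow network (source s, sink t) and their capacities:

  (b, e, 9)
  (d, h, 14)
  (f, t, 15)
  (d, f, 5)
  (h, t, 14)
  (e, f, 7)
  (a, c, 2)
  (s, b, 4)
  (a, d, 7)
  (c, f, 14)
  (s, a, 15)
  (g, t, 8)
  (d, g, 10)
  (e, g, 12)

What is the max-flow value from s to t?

Augment s→a→c→f→t: bottleneck 2, flow now 2.
Augment s→a→d→f→t: bottleneck 5, flow now 7.
Augment s→a→d→g→t: bottleneck 2, flow now 9.
Augment s→b→e→f→t: bottleneck 4, flow now 13.
No augmenting path remains; maximum flow = 13.
In the residual graph, reachable from s: {s, a}.
Min-cut edges: s→b (4), a→c (2), a→d (7); capacity 4 + 2 + 7 = 13.
This cut is saturated, so no flow can exceed 13.

13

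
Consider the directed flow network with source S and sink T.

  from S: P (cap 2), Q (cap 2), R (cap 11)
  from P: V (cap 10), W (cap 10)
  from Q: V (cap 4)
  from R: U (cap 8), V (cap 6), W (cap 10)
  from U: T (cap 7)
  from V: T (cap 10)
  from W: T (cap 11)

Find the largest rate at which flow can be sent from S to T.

15

Augment S→P→V→T: bottleneck 2, flow now 2.
Augment S→Q→V→T: bottleneck 2, flow now 4.
Augment S→R→U→T: bottleneck 7, flow now 11.
Augment S→R→V→T: bottleneck 4, flow now 15.
No augmenting path remains; maximum flow = 15.
In the residual graph, reachable from S: {S}.
Min-cut edges: S→P (2), S→Q (2), S→R (11); capacity 2 + 2 + 11 = 15.
This cut is saturated, so no flow can exceed 15.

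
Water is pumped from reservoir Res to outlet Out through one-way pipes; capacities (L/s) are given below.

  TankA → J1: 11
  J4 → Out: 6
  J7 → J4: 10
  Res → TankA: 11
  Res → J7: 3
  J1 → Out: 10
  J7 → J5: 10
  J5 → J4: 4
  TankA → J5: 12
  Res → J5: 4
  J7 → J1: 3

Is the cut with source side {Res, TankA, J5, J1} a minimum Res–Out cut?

No — its capacity is 17, but the minimum cut has capacity 16.

Given cut capacity: 3 + 4 + 10 = 17.
Augment Res→TankA→J1→Out: bottleneck 10, flow now 10.
Augment Res→J7→J4→Out: bottleneck 3, flow now 13.
Augment Res→J5→J4→Out: bottleneck 3, flow now 16.
No augmenting path remains; maximum flow = 16.
In the residual graph, reachable from Res: {Res, TankA, J7, J5, J4, J1}.
Min-cut edges: J4→Out (6), J1→Out (10); capacity 6 + 10 = 16.
Cut capacity 17 exceeds the max flow 16, so it is not minimum.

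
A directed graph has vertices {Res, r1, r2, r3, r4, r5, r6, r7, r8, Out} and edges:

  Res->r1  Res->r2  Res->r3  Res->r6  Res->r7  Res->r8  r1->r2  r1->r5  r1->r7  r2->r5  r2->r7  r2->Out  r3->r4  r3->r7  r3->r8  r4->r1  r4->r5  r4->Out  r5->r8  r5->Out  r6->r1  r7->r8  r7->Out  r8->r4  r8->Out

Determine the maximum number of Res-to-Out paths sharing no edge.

Assign every edge capacity 1; by Menger, the answer equals the max flow.
Path Res→r2→Out (+1); total 1.
Path Res→r7→Out (+1); total 2.
Path Res→r8→Out (+1); total 3.
Path Res→r1→r5→Out (+1); total 4.
Path Res→r3→r4→Out (+1); total 5.
No residual Res→Out path; max flow = 5.
Certifying cut of size 5: {r2→Out, r4→Out, r5→Out, r7→Out, r8→Out}.

5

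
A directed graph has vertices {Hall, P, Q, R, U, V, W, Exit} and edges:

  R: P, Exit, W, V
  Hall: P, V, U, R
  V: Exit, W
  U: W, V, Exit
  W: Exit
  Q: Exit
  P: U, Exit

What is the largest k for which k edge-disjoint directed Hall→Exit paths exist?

4

Assign every edge capacity 1; by Menger, the answer equals the max flow.
Path Hall→P→Exit (+1); total 1.
Path Hall→R→Exit (+1); total 2.
Path Hall→U→Exit (+1); total 3.
Path Hall→V→Exit (+1); total 4.
No residual Hall→Exit path; max flow = 4.
Certifying cut of size 4: {Hall→P, Hall→R, Hall→U, Hall→V}.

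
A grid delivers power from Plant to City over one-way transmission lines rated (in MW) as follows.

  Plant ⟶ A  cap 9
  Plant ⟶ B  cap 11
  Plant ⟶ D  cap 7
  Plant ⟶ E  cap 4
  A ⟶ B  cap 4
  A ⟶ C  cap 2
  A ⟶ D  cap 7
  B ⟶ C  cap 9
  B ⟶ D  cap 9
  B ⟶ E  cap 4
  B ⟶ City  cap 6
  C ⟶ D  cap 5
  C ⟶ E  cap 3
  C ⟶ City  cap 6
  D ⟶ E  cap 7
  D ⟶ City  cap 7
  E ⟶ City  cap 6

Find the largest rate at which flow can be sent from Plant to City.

Augment Plant→B→City: bottleneck 6, flow now 6.
Augment Plant→D→City: bottleneck 7, flow now 13.
Augment Plant→E→City: bottleneck 4, flow now 17.
Augment Plant→A→C→City: bottleneck 2, flow now 19.
Augment Plant→B→C→City: bottleneck 4, flow now 23.
Augment Plant→B→E→City: bottleneck 1, flow now 24.
Augment Plant→A→B→E→City: bottleneck 1, flow now 25.
No augmenting path remains; maximum flow = 25.
In the residual graph, reachable from Plant: {Plant, A, B, C, D, E}.
Min-cut edges: B→City (6), C→City (6), D→City (7), E→City (6); capacity 6 + 6 + 7 + 6 = 25.
This cut is saturated, so no flow can exceed 25.

25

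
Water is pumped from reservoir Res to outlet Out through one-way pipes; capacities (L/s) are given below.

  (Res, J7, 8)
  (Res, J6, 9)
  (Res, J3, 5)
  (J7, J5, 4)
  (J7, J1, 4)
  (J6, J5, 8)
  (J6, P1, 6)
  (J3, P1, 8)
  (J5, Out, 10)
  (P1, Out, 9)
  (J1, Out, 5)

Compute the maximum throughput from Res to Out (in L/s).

Augment Res→J7→J5→Out: bottleneck 4, flow now 4.
Augment Res→J7→J1→Out: bottleneck 4, flow now 8.
Augment Res→J6→J5→Out: bottleneck 6, flow now 14.
Augment Res→J6→P1→Out: bottleneck 3, flow now 17.
Augment Res→J3→P1→Out: bottleneck 5, flow now 22.
No augmenting path remains; maximum flow = 22.
In the residual graph, reachable from Res: {Res}.
Min-cut edges: Res→J7 (8), Res→J6 (9), Res→J3 (5); capacity 8 + 9 + 5 = 22.
This cut is saturated, so no flow can exceed 22.

22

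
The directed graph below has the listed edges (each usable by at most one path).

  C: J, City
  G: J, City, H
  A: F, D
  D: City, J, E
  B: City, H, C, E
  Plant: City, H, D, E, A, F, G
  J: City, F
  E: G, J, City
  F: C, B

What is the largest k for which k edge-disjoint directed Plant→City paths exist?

Assign every edge capacity 1; by Menger, the answer equals the max flow.
Path Plant→City (+1); total 1.
Path Plant→D→City (+1); total 2.
Path Plant→E→City (+1); total 3.
Path Plant→G→City (+1); total 4.
Path Plant→F→B→City (+1); total 5.
Path Plant→A→D→J→City (+1); total 6.
No residual Plant→City path; max flow = 6.
Certifying cut of size 6: {Plant→A, Plant→City, Plant→D, Plant→E, Plant→F, Plant→G}.

6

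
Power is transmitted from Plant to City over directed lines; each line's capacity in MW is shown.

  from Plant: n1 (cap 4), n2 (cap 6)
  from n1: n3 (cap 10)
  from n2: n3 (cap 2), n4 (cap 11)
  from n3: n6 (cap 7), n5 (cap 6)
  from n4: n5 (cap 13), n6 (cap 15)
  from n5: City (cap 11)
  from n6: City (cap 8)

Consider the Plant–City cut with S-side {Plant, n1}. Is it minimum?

No — its capacity is 16, but the minimum cut has capacity 10.

Given cut capacity: 6 + 10 = 16.
Augment Plant→n1→n3→n5→City: bottleneck 4, flow now 4.
Augment Plant→n2→n3→n5→City: bottleneck 2, flow now 6.
Augment Plant→n2→n4→n5→City: bottleneck 4, flow now 10.
No augmenting path remains; maximum flow = 10.
In the residual graph, reachable from Plant: {Plant}.
Min-cut edges: Plant→n1 (4), Plant→n2 (6); capacity 4 + 6 = 10.
Cut capacity 16 exceeds the max flow 10, so it is not minimum.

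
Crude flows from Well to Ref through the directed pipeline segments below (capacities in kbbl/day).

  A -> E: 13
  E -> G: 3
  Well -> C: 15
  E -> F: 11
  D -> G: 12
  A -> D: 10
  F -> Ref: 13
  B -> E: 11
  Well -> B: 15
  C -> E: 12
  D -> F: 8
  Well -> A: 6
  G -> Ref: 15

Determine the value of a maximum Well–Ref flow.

Augment Well→A→D→F→Ref: bottleneck 6, flow now 6.
Augment Well→B→E→F→Ref: bottleneck 7, flow now 13.
Augment Well→B→E→G→Ref: bottleneck 3, flow now 16.
Augment Well→B→E→F→D→G→Ref: bottleneck 1, flow now 17. (uses reverse residual edge)
Augment Well→C→E→F→D→G→Ref: bottleneck 3, flow now 20. (uses reverse residual edge)
No augmenting path remains; maximum flow = 20.
In the residual graph, reachable from Well: {Well, B, C, E}.
Min-cut edges: Well→A (6), E→F (11), E→G (3); capacity 6 + 11 + 3 = 20.
This cut is saturated, so no flow can exceed 20.

20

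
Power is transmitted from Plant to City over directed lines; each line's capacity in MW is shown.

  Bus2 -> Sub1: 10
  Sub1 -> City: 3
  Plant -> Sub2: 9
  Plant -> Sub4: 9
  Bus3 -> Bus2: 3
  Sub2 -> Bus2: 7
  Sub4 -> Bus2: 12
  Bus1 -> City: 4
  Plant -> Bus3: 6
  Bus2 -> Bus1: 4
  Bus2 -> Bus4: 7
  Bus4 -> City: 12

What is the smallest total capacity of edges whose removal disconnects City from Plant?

Augment Plant→Sub4→Bus2→Bus1→City: bottleneck 4, flow now 4.
Augment Plant→Sub4→Bus2→Bus4→City: bottleneck 5, flow now 9.
Augment Plant→Sub2→Bus2→Bus4→City: bottleneck 2, flow now 11.
Augment Plant→Sub2→Bus2→Sub1→City: bottleneck 3, flow now 14.
No augmenting path remains; maximum flow = 14.
By max-flow min-cut, the minimum cut capacity equals the max flow.
In the residual graph, reachable from Plant: {Plant, Sub4, Sub2, Bus3, Bus2, Sub1}.
Min-cut edges: Bus2→Bus1 (4), Bus2→Bus4 (7), Sub1→City (3); capacity 4 + 7 + 3 = 14.

14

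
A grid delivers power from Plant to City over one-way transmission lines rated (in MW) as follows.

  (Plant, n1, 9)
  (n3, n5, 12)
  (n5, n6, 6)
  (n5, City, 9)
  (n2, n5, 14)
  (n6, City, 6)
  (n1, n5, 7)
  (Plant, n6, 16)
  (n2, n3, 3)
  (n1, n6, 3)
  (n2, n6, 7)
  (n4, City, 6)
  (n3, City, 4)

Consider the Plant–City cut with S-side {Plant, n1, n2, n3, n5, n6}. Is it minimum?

No — its capacity is 19, but the minimum cut has capacity 13.

Given cut capacity: 4 + 9 + 6 = 19.
Augment Plant→n6→City: bottleneck 6, flow now 6.
Augment Plant→n1→n5→City: bottleneck 7, flow now 13.
No augmenting path remains; maximum flow = 13.
In the residual graph, reachable from Plant: {Plant, n1, n6}.
Min-cut edges: n1→n5 (7), n6→City (6); capacity 7 + 6 = 13.
Cut capacity 19 exceeds the max flow 13, so it is not minimum.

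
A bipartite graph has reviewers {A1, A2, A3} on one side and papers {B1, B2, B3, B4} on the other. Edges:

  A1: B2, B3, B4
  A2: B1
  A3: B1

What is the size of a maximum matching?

2

Unit-capacity flow: source→left, listed edges, right→sink; max matching = max flow.
Augmenting path A1→B2 (+1); matched 1.
Augmenting path A2→B1 (+1); matched 2.
No augmenting path remains; maximum matching = 2.
König certificate: {A1, B1} is a vertex cover of size 2 (every listed pair touches it), so no matching can be larger.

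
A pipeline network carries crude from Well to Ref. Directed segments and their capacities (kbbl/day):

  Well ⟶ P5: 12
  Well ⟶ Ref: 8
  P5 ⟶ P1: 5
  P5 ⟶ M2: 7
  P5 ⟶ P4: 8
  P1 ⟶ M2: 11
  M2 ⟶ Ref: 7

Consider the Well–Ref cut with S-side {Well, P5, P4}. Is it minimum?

Given cut capacity: 8 + 5 + 7 = 20.
Augment Well→Ref: bottleneck 8, flow now 8.
Augment Well→P5→M2→Ref: bottleneck 7, flow now 15.
No augmenting path remains; maximum flow = 15.
In the residual graph, reachable from Well: {Well, P5, P1, M2, P4}.
Min-cut edges: Well→Ref (8), M2→Ref (7); capacity 8 + 7 = 15.
Cut capacity 20 exceeds the max flow 15, so it is not minimum.

No — its capacity is 20, but the minimum cut has capacity 15.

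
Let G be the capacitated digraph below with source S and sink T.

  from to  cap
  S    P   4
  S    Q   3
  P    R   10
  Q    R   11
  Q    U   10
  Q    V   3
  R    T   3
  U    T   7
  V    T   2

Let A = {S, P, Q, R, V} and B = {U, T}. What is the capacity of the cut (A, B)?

Edges leaving {S, P, Q, R, V}: Q→U (10), R→T (3), V→T (2).
Cut capacity = 10 + 3 + 2 = 15.

15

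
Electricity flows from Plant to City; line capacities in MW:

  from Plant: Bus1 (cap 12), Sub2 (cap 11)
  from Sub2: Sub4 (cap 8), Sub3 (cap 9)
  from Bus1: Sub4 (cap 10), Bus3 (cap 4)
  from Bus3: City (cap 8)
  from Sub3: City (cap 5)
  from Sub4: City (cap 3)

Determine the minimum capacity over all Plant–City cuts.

Augment Plant→Sub2→Sub3→City: bottleneck 5, flow now 5.
Augment Plant→Sub2→Sub4→City: bottleneck 3, flow now 8.
Augment Plant→Bus1→Bus3→City: bottleneck 4, flow now 12.
No augmenting path remains; maximum flow = 12.
By max-flow min-cut, the minimum cut capacity equals the max flow.
In the residual graph, reachable from Plant: {Plant, Sub2, Bus1, Sub3, Sub4}.
Min-cut edges: Bus1→Bus3 (4), Sub3→City (5), Sub4→City (3); capacity 4 + 5 + 3 = 12.

12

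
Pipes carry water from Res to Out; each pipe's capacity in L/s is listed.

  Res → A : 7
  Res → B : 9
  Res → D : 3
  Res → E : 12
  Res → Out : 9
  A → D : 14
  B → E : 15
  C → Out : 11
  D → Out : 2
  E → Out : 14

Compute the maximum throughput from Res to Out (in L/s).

25

Augment Res→Out: bottleneck 9, flow now 9.
Augment Res→D→Out: bottleneck 2, flow now 11.
Augment Res→E→Out: bottleneck 12, flow now 23.
Augment Res→B→E→Out: bottleneck 2, flow now 25.
No augmenting path remains; maximum flow = 25.
In the residual graph, reachable from Res: {Res, A, B, D, E}.
Min-cut edges: Res→Out (9), D→Out (2), E→Out (14); capacity 9 + 2 + 14 = 25.
This cut is saturated, so no flow can exceed 25.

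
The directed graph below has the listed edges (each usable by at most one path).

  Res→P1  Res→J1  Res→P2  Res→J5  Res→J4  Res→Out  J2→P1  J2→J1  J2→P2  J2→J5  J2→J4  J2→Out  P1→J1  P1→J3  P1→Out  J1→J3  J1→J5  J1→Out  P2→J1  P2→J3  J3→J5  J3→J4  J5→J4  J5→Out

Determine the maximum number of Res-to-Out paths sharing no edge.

Assign every edge capacity 1; by Menger, the answer equals the max flow.
Path Res→Out (+1); total 1.
Path Res→P1→Out (+1); total 2.
Path Res→J1→Out (+1); total 3.
Path Res→J5→Out (+1); total 4.
No residual Res→Out path; max flow = 4.
Certifying cut of size 4: {J1→Out, J5→Out, Res→Out, Res→P1}.

4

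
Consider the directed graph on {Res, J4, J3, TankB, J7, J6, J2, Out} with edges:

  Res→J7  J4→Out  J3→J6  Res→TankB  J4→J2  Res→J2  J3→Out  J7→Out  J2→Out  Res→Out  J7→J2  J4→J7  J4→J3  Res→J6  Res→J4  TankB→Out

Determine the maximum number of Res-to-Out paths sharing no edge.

5

Assign every edge capacity 1; by Menger, the answer equals the max flow.
Path Res→Out (+1); total 1.
Path Res→J4→Out (+1); total 2.
Path Res→TankB→Out (+1); total 3.
Path Res→J7→Out (+1); total 4.
Path Res→J2→Out (+1); total 5.
No residual Res→Out path; max flow = 5.
Certifying cut of size 5: {Res→J2, Res→J4, Res→J7, Res→Out, Res→TankB}.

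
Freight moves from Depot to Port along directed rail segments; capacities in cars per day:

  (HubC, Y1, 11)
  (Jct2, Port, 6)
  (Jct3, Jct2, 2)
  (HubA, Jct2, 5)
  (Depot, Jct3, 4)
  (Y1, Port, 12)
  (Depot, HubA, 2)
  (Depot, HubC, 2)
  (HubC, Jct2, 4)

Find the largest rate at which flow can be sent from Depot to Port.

6

Augment Depot→HubA→Jct2→Port: bottleneck 2, flow now 2.
Augment Depot→Jct3→Jct2→Port: bottleneck 2, flow now 4.
Augment Depot→HubC→Y1→Port: bottleneck 2, flow now 6.
No augmenting path remains; maximum flow = 6.
In the residual graph, reachable from Depot: {Depot, Jct3}.
Min-cut edges: Depot→HubA (2), Depot→HubC (2), Jct3→Jct2 (2); capacity 2 + 2 + 2 = 6.
This cut is saturated, so no flow can exceed 6.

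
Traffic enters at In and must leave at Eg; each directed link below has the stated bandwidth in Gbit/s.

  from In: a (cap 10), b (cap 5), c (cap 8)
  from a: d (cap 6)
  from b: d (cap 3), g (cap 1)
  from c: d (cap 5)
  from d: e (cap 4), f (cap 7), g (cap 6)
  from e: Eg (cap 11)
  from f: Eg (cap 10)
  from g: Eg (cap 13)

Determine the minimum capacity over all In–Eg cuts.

Augment In→b→g→Eg: bottleneck 1, flow now 1.
Augment In→a→d→e→Eg: bottleneck 4, flow now 5.
Augment In→a→d→f→Eg: bottleneck 2, flow now 7.
Augment In→b→d→f→Eg: bottleneck 3, flow now 10.
Augment In→c→d→f→Eg: bottleneck 2, flow now 12.
Augment In→c→d→g→Eg: bottleneck 3, flow now 15.
No augmenting path remains; maximum flow = 15.
By max-flow min-cut, the minimum cut capacity equals the max flow.
In the residual graph, reachable from In: {In, a, b, c}.
Min-cut edges: a→d (6), b→d (3), b→g (1), c→d (5); capacity 6 + 3 + 1 + 5 = 15.

15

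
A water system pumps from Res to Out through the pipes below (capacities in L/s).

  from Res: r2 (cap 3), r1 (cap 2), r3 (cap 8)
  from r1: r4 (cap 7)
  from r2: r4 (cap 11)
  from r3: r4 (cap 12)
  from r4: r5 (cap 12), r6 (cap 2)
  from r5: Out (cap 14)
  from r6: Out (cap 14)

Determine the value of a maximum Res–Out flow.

13

Augment Res→r1→r4→r5→Out: bottleneck 2, flow now 2.
Augment Res→r2→r4→r5→Out: bottleneck 3, flow now 5.
Augment Res→r3→r4→r5→Out: bottleneck 7, flow now 12.
Augment Res→r3→r4→r6→Out: bottleneck 1, flow now 13.
No augmenting path remains; maximum flow = 13.
In the residual graph, reachable from Res: {Res}.
Min-cut edges: Res→r1 (2), Res→r2 (3), Res→r3 (8); capacity 2 + 3 + 8 = 13.
This cut is saturated, so no flow can exceed 13.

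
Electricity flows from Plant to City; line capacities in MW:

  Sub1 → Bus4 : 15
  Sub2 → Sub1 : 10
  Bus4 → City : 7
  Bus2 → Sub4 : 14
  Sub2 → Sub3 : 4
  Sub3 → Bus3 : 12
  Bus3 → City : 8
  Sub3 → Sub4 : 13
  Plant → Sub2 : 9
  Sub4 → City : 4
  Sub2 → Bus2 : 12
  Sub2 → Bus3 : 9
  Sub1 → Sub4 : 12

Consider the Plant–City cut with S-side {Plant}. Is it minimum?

Yes — it is a minimum cut (capacity 9).

Given cut capacity: 9 = 9.
Augment Plant→Sub2→Bus3→City: bottleneck 8, flow now 8.
Augment Plant→Sub2→Bus2→Sub4→City: bottleneck 1, flow now 9.
No augmenting path remains; maximum flow = 9.
Cut capacity 9 equals the max flow, so it is a minimum cut.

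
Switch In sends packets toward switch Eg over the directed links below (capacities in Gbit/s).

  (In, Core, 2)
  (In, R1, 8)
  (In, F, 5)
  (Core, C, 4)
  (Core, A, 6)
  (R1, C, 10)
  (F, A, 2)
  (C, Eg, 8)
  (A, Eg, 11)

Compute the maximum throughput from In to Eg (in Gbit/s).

Augment In→Core→C→Eg: bottleneck 2, flow now 2.
Augment In→R1→C→Eg: bottleneck 6, flow now 8.
Augment In→F→A→Eg: bottleneck 2, flow now 10.
Augment In→R1→C→Core→A→Eg: bottleneck 2, flow now 12. (uses reverse residual edge)
No augmenting path remains; maximum flow = 12.
In the residual graph, reachable from In: {In, F}.
Min-cut edges: In→Core (2), In→R1 (8), F→A (2); capacity 2 + 8 + 2 = 12.
This cut is saturated, so no flow can exceed 12.

12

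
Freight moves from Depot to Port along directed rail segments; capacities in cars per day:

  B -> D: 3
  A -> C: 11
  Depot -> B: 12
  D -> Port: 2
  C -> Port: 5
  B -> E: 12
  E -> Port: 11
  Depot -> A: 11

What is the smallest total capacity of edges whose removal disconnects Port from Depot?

Augment Depot→A→C→Port: bottleneck 5, flow now 5.
Augment Depot→B→D→Port: bottleneck 2, flow now 7.
Augment Depot→B→E→Port: bottleneck 10, flow now 17.
No augmenting path remains; maximum flow = 17.
By max-flow min-cut, the minimum cut capacity equals the max flow.
In the residual graph, reachable from Depot: {Depot, A, C}.
Min-cut edges: Depot→B (12), C→Port (5); capacity 12 + 5 = 17.

17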